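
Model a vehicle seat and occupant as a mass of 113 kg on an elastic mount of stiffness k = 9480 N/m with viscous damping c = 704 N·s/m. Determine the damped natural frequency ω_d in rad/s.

ω_n = √(k/m) = √(9480/113) = 9.159 rad/s.
Critical damping c_c = 2√(k·m) = 2√(9480 × 113) = 2070 N·s/m, so ζ = c/c_c = 704/2070 = 0.3401.
ω_d = ω_n√(1 − ζ²) = 9.159 × √(1 − 0.116) = 8.613 rad/s.

8.61 rad/s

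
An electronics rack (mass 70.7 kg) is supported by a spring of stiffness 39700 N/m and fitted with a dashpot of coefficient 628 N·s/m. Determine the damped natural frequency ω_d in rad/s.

ω_n = √(k/m) = √(39700/70.7) = 23.70 rad/s.
Critical damping c_c = 2√(k·m) = 2√(39700 × 70.7) = 3351 N·s/m, so ζ = c/c_c = 628/3351 = 0.1874.
ω_d = ω_n√(1 − ζ²) = 23.70 × √(1 − 0.0351) = 23.28 rad/s.

23.3 rad/s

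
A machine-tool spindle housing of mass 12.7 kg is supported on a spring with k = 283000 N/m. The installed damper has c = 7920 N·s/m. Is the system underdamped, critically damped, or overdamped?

c_c = 2√(k·m) = 3792 N·s/m; ζ = c/c_c = 7920/3792 = 2.09.
Since ζ > 1 the system is overdamped.

overdamped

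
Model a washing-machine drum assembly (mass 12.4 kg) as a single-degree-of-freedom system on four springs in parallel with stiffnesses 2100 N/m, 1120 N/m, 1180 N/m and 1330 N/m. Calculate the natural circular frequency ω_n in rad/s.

Parallel springs add: k_eq = 2100 + 1120 + 1180 + 1330 = 5730 N/m.
ω_n = √(k_eq/m) = √(5730/12.4) = √462.1 = 21.50 rad/s.

21.5 rad/s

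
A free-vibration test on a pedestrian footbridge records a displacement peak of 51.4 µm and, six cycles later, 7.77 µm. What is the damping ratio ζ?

0.0501

Logarithmic decrement δ = (1/n)·ln(x₀/x_n) = (1/6)·ln(51.4/7.77) = (1/6)·ln(6.615) = 0.3149.
ζ = δ/√(4π² + δ²) = 0.3149/√(39.48 + 0.0992) = 0.3149/6.291 = 0.05005.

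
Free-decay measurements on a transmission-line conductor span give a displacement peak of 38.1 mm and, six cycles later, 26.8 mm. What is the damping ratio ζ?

Logarithmic decrement δ = (1/n)·ln(x₀/x_n) = (1/6)·ln(38.1/26.8) = (1/6)·ln(1.422) = 0.05864.
ζ = δ/√(4π² + δ²) = 0.05864/√(39.48 + 0.00344) = 0.05864/6.283 = 0.009332.

0.00933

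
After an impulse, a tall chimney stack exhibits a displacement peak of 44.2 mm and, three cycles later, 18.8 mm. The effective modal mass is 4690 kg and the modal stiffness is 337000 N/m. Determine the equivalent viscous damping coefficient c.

Logarithmic decrement δ = (1/n)·ln(x₀/x_n) = (1/3)·ln(44.2/18.8) = (1/3)·ln(2.351) = 0.2850.
ζ = δ/√(4π² + δ²) = 0.2850/√(39.48 + 0.0812) = 0.2850/6.290 = 0.04531.
c = ζ · 2√(km) = 0.04531 × 2√(337000 × 4690) = 0.04531 × 79510 = 3602 N·s/m.

3600 N·s/m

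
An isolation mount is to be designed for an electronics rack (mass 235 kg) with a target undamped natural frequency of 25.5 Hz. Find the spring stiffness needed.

6030000 N/m

ω_n = 2πf_n = 2π × 25.5 = 160.2 rad/s.
k = m·ω_n² = 235 × 160.2² = 235 × 25670 = 6033000 N/m.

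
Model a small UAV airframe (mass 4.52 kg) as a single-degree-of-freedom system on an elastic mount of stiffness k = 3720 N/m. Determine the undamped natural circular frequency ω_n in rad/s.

28.7 rad/s

ω_n = √(k/m) = √(3720/4.52) = √823.0 = 28.69 rad/s.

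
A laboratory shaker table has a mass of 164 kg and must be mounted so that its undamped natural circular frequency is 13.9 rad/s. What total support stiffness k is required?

31700 N/m

k = m·ω_n² = 164 × 13.90² = 164 × 193.2 = 31690 N/m.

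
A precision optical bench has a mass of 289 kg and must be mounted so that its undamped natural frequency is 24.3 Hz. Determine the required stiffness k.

6740000 N/m

ω_n = 2πf_n = 2π × 24.3 = 152.7 rad/s.
k = m·ω_n² = 289 × 152.7² = 289 × 23310 = 6737000 N/m.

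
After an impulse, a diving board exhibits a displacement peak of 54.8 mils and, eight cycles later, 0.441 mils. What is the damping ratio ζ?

0.0955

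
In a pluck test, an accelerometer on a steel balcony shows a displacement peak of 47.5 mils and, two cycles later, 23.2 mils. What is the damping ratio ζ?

Logarithmic decrement δ = (1/n)·ln(x₀/x_n) = (1/2)·ln(47.5/23.2) = (1/2)·ln(2.047) = 0.3583.
ζ = δ/√(4π² + δ²) = 0.3583/√(39.48 + 0.128) = 0.3583/6.293 = 0.05693.

0.0569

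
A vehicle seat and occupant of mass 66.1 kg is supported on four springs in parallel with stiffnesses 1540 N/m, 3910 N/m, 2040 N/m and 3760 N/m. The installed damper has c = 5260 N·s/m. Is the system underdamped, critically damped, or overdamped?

overdamped

Parallel springs add: k_eq = 1540 + 3910 + 2040 + 3760 = 11250 N/m.
c_c = 2√(k_eq·m) = 1725 N·s/m; ζ = c/c_c = 5260/1725 = 3.05.
Since ζ > 1 the system is overdamped.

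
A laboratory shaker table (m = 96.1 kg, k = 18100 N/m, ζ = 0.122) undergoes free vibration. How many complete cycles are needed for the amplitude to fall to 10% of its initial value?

3 cycles

Logarithmic decrement δ = 2πζ/√(1 − ζ²) = 2π × 0.1220/√(1 − 0.0149) = 0.7723.
x_n/x₀ = e^(−nδ) ≤ 0.1; take ln: n ≥ ln(1/0.1)/δ = 2.303/0.7723 = 2.981.
So 3 complete cycles are required.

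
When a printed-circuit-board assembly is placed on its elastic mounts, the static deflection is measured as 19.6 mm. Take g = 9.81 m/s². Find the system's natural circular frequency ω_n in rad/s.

22.4 rad/s

ω_n = √(g/δ_st) = √(9.81/0.0196) = √500.5 = 22.37 rad/s.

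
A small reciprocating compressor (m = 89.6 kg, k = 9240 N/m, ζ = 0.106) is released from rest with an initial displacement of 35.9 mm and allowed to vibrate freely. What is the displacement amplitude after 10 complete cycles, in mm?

Logarithmic decrement δ = 2πζ/√(1 − ζ²) = 2π × 0.1060/√(1 − 0.0112) = 0.6698.
After n cycles, x_n/x₀ = e^(−nδ), so x_10 = 35.9 × e^(−10 × 0.6698) = 35.9 × 0.001233 = 0.04428 mm.

0.0443 mm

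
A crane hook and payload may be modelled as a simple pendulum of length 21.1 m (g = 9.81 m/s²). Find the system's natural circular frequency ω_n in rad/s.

For a simple pendulum ω_n = √(g/L) = √(9.81/21.1) = √0.4649 = 0.6819 rad/s.

0.682 rad/s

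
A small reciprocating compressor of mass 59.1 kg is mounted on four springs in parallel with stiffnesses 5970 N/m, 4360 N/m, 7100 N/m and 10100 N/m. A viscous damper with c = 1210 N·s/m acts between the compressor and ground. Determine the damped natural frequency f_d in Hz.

Parallel springs add: k_eq = 5970 + 4360 + 7100 + 10100 = 27530 N/m.
ω_n = √(k_eq/m) = √(27530/59.1) = 21.58 rad/s.
Critical damping c_c = 2√(k_eq·m) = 2√(27530 × 59.1) = 2551 N·s/m, so ζ = c/c_c = 1210/2551 = 0.4743.
ω_d = ω_n√(1 − ζ²) = 21.58 × √(1 − 0.225) = 19.00 rad/s.
f_d = ω_d/(2π) = 3.024 Hz.

3.02 Hz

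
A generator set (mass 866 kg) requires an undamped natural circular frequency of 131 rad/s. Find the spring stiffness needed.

14900000 N/m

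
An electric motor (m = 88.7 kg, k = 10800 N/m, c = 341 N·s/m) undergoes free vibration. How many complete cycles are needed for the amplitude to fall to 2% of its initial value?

ζ = c/(2√(km)) = 341/(2√(10800 × 88.7)) = 341/1958 = 0.1742.
Logarithmic decrement δ = 2πζ/√(1 − ζ²) = 2π × 0.1742/√(1 − 0.0303) = 1.112.
x_n/x₀ = e^(−nδ) ≤ 0.02; take ln: n ≥ ln(1/0.02)/δ = 3.912/1.112 = 3.519.
So 4 complete cycles are required.

4 cycles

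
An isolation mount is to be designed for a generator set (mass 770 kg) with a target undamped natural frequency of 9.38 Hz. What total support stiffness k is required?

ω_n = 2πf_n = 2π × 9.38 = 58.94 rad/s.
k = m·ω_n² = 770 × 58.94² = 770 × 3473 = 2675000 N/m.

2670000 N/m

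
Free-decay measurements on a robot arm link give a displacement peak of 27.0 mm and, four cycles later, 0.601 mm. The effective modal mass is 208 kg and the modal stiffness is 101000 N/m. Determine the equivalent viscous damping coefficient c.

Logarithmic decrement δ = (1/n)·ln(x₀/x_n) = (1/4)·ln(27.0/0.601) = (1/4)·ln(44.93) = 0.9512.
ζ = δ/√(4π² + δ²) = 0.9512/√(39.48 + 0.905) = 0.9512/6.355 = 0.1497.
c = ζ · 2√(km) = 0.1497 × 2√(101000 × 208) = 0.1497 × 9167 = 1372 N·s/m.

1370 N·s/m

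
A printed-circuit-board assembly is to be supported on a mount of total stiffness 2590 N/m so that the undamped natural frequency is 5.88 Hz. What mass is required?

1.90 kg

ω_n = 2πf_n = 2π × 5.88 = 36.95 rad/s.
m = k/ω_n² = 2590/36.95² = 2590/1365 = 1.898 kg.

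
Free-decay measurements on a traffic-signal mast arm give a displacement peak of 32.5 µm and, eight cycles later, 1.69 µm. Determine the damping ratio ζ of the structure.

Logarithmic decrement δ = (1/n)·ln(x₀/x_n) = (1/8)·ln(32.5/1.69) = (1/8)·ln(19.23) = 0.3696.
ζ = δ/√(4π² + δ²) = 0.3696/√(39.48 + 0.137) = 0.3696/6.294 = 0.05872.

0.0587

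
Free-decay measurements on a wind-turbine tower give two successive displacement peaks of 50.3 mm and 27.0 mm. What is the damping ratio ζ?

Logarithmic decrement δ = (1/n)·ln(x₀/x_n) = (1/1)·ln(50.3/27.0) = (1/1)·ln(1.863) = 0.6222.
ζ = δ/√(4π² + δ²) = 0.6222/√(39.48 + 0.387) = 0.6222/6.314 = 0.09854.

0.0985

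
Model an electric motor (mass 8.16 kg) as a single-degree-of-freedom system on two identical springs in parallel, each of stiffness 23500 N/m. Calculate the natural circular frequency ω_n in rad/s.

75.9 rad/s

Parallel springs add: k_eq = 2 × 23500 = 47000 N/m.
ω_n = √(k_eq/m) = √(47000/8.16) = √5760 = 75.89 rad/s.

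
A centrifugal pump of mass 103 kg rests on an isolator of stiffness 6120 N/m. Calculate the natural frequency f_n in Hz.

ω_n = √(k/m) = √(6120/103) = √59.42 = 7.708 rad/s.
f_n = ω_n/(2π) = 7.708/6.283 = 1.227 Hz.

1.23 Hz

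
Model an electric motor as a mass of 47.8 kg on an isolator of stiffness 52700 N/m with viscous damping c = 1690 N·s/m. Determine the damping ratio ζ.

ω_n = √(k/m) = √(52700/47.8) = 33.20 rad/s.
Critical damping c_c = 2√(k·m) = 2√(52700 × 47.8) = 3174 N·s/m, so ζ = c/c_c = 1690/3174 = 0.5324.

0.532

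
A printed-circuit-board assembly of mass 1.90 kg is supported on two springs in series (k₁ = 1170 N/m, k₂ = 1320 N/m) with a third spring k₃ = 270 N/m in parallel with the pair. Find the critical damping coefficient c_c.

82.3 N·s/m

Series pair: k_s = k₁k₂/(k₁+k₂) = (1170)(1320)/(1170 + 1320) = 620.2 N/m. In parallel with k₃: k_eq = 620.2 + 270 = 890.2 N/m.
c_c = 2√(k_eq·m) = 2√(890.2 × 1.90) = 2 × 41.13 = 82.25 N·s/m.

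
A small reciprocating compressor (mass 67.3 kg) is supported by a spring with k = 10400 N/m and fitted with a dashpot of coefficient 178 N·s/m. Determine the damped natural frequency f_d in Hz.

ω_n = √(k/m) = √(10400/67.3) = 12.43 rad/s.
Critical damping c_c = 2√(k·m) = 2√(10400 × 67.3) = 1673 N·s/m, so ζ = c/c_c = 178/1673 = 0.1064.
ω_d = ω_n√(1 − ζ²) = 12.43 × √(1 − 0.0113) = 12.36 rad/s.
f_d = ω_d/(2π) = 1.967 Hz.

1.97 Hz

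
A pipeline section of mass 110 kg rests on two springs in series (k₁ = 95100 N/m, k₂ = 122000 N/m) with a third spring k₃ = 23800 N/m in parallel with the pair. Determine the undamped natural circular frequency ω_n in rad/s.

Series pair: k_s = k₁k₂/(k₁+k₂) = (95100)(122000)/(95100 + 122000) = 53440 N/m. In parallel with k₃: k_eq = 53440 + 23800 = 77240 N/m.
ω_n = √(k_eq/m) = √(77240/110) = √702.2 = 26.50 rad/s.

26.5 rad/s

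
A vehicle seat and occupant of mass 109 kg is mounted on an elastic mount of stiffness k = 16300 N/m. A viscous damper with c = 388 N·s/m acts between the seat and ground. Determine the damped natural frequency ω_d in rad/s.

ω_n = √(k/m) = √(16300/109) = 12.23 rad/s.
Critical damping c_c = 2√(k·m) = 2√(16300 × 109) = 2666 N·s/m, so ζ = c/c_c = 388/2666 = 0.1455.
ω_d = ω_n√(1 − ζ²) = 12.23 × √(1 − 0.0212) = 12.10 rad/s.

12.1 rad/s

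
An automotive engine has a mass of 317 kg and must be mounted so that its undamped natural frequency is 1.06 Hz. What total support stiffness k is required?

14100 N/m

ω_n = 2πf_n = 2π × 1.06 = 6.660 rad/s.
k = m·ω_n² = 317 × 6.660² = 317 × 44.36 = 14060 N/m.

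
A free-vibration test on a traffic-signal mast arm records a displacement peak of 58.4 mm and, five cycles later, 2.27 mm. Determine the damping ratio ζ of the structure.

0.103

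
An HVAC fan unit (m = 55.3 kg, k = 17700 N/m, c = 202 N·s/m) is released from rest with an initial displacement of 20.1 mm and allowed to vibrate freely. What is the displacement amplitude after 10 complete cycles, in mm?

0.0318 mm

ζ = c/(2√(km)) = 202/(2√(17700 × 55.3)) = 202/1979 = 0.1021.
Logarithmic decrement δ = 2πζ/√(1 − ζ²) = 2π × 0.1021/√(1 − 0.0104) = 0.6448.
After n cycles, x_n/x₀ = e^(−nδ), so x_10 = 20.1 × e^(−10 × 0.6448) = 20.1 × 0.001584 = 0.03183 mm.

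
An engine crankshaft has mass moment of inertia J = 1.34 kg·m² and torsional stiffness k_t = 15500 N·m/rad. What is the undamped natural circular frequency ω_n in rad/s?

ω_n = √(k_t/J) = √(15500/1.34) = √11570 = 107.6 rad/s.

108 rad/s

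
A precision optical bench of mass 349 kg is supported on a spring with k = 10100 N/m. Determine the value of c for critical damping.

3750 N·s/m

c_c = 2√(k·m) = 2√(10100 × 349) = 2 × 1877 = 3755 N·s/m.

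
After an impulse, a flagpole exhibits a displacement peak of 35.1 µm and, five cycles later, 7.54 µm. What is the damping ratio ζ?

Logarithmic decrement δ = (1/n)·ln(x₀/x_n) = (1/5)·ln(35.1/7.54) = (1/5)·ln(4.655) = 0.3076.
ζ = δ/√(4π² + δ²) = 0.3076/√(39.48 + 0.0946) = 0.3076/6.291 = 0.04890.

0.0489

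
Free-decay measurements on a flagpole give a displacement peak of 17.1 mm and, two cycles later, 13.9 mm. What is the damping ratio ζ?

0.0165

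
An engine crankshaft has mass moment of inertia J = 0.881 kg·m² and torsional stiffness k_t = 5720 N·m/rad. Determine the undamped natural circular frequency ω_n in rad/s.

ω_n = √(k_t/J) = √(5720/0.881) = √6493 = 80.58 rad/s.

80.6 rad/s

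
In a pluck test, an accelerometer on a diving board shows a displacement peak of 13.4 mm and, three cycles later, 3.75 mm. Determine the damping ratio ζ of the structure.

0.0674

Logarithmic decrement δ = (1/n)·ln(x₀/x_n) = (1/3)·ln(13.4/3.75) = (1/3)·ln(3.573) = 0.4245.
ζ = δ/√(4π² + δ²) = 0.4245/√(39.48 + 0.180) = 0.4245/6.298 = 0.06741.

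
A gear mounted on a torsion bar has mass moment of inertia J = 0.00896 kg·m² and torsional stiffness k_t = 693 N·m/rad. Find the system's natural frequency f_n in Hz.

44.3 Hz

ω_n = √(k_t/J) = √(693/0.00896) = √77340 = 278.1 rad/s.
f_n = ω_n/(2π) = 278.1/6.283 = 44.26 Hz.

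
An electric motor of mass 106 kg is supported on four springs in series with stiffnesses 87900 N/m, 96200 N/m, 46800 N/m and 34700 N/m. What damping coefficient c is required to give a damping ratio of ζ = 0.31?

752 N·s/m

Series springs: 1/k_eq = 1/87900 + 1/96200 + 1/46800 + 1/34700 = 7.196×10^-5, so k_eq = 13900 N/m.
c_c = 2√(k_eq·m) = 2√(13900 × 106) = 2427 N·s/m.
c = ζ·c_c = 0.31 × 2427 = 752.5 N·s/m.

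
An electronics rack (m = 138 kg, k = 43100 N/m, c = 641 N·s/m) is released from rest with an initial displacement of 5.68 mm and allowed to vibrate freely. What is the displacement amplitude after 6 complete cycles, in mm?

0.0384 mm

ζ = c/(2√(km)) = 641/(2√(43100 × 138)) = 641/4878 = 0.1314.
Logarithmic decrement δ = 2πζ/√(1 − ζ²) = 2π × 0.1314/√(1 − 0.0173) = 0.8329.
After n cycles, x_n/x₀ = e^(−nδ), so x_6 = 5.68 × e^(−6 × 0.8329) = 5.68 × 0.006754 = 0.03836 mm.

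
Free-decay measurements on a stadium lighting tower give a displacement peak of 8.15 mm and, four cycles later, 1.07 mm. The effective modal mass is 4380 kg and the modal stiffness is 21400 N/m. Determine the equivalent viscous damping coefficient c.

1560 N·s/m

Logarithmic decrement δ = (1/n)·ln(x₀/x_n) = (1/4)·ln(8.15/1.07) = (1/4)·ln(7.617) = 0.5076.
ζ = δ/√(4π² + δ²) = 0.5076/√(39.48 + 0.258) = 0.5076/6.304 = 0.08052.
c = ζ · 2√(km) = 0.08052 × 2√(21400 × 4380) = 0.08052 × 19360 = 1559 N·s/m.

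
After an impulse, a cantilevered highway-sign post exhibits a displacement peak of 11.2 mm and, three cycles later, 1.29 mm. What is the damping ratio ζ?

Logarithmic decrement δ = (1/n)·ln(x₀/x_n) = (1/3)·ln(11.2/1.29) = (1/3)·ln(8.682) = 0.7204.
ζ = δ/√(4π² + δ²) = 0.7204/√(39.48 + 0.519) = 0.7204/6.324 = 0.1139.

0.114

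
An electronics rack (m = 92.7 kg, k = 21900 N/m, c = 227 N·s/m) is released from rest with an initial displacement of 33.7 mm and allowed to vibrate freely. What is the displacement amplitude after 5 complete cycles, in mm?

2.74 mm

ζ = c/(2√(km)) = 227/(2√(21900 × 92.7)) = 227/2850 = 0.07966.
Logarithmic decrement δ = 2πζ/√(1 − ζ²) = 2π × 0.07966/√(1 − 0.00635) = 0.5021.
After n cycles, x_n/x₀ = e^(−nδ), so x_5 = 33.7 × e^(−5 × 0.5021) = 33.7 × 0.08122 = 2.737 mm.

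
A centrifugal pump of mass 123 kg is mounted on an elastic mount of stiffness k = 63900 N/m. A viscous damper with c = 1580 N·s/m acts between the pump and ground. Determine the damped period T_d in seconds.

0.287 s

ω_n = √(k/m) = √(63900/123) = 22.79 rad/s.
Critical damping c_c = 2√(k·m) = 2√(63900 × 123) = 5607 N·s/m, so ζ = c/c_c = 1580/5607 = 0.2818.
ω_d = ω_n√(1 − ζ²) = 22.79 × √(1 − 0.0794) = 21.87 rad/s.
T_d = 2π/ω_d = 0.2873 s.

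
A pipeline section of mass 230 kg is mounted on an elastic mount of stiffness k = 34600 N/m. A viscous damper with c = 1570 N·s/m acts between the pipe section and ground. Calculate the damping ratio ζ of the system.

0.278

ω_n = √(k/m) = √(34600/230) = 12.27 rad/s.
Critical damping c_c = 2√(k·m) = 2√(34600 × 230) = 5642 N·s/m, so ζ = c/c_c = 1570/5642 = 0.2783.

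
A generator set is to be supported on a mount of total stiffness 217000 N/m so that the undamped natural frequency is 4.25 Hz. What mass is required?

ω_n = 2πf_n = 2π × 4.25 = 26.70 rad/s.
m = k/ω_n² = 217000/26.70² = 217000/713.1 = 304.3 kg.

304 kg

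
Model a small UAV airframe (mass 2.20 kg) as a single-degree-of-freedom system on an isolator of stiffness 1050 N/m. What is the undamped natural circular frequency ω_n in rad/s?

21.8 rad/s

ω_n = √(k/m) = √(1050/2.20) = √477.3 = 21.85 rad/s.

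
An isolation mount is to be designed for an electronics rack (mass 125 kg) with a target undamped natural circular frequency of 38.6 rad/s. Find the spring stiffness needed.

k = m·ω_n² = 125 × 38.60² = 125 × 1490 = 186200 N/m.

186000 N/m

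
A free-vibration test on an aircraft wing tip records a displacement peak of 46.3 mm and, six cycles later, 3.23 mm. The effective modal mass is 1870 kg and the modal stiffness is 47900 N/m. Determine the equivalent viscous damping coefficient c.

1330 N·s/m

Logarithmic decrement δ = (1/n)·ln(x₀/x_n) = (1/6)·ln(46.3/3.23) = (1/6)·ln(14.33) = 0.4438.
ζ = δ/√(4π² + δ²) = 0.4438/√(39.48 + 0.197) = 0.4438/6.299 = 0.07045.
c = ζ · 2√(km) = 0.07045 × 2√(47900 × 1870) = 0.07045 × 18930 = 1334 N·s/m.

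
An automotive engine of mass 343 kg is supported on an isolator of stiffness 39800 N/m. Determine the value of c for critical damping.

c_c = 2√(k·m) = 2√(39800 × 343) = 2 × 3695 = 7390 N·s/m.

7390 N·s/m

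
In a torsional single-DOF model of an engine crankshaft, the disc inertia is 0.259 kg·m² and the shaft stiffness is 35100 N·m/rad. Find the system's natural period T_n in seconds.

ω_n = √(k_t/J) = √(35100/0.259) = √135500 = 368.1 rad/s.
T_n = 2π/ω_n = 6.283/368.1 = 0.01707 s.

0.0171 s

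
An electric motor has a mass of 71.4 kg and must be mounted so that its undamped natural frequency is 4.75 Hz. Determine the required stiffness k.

63600 N/m

ω_n = 2πf_n = 2π × 4.75 = 29.85 rad/s.
k = m·ω_n² = 71.4 × 29.85² = 71.4 × 890.7 = 63600 N/m.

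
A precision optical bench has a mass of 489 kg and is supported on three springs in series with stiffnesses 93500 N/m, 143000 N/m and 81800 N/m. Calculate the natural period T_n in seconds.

Series springs: 1/k_eq = 1/93500 + 1/143000 + 1/81800 = 2.991×10^-5, so k_eq = 33430 N/m.
ω_n = √(k_eq/m) = √(33430/489) = √68.36 = 8.268 rad/s.
T_n = 2π/ω_n = 6.283/8.268 = 0.7599 s.

0.760 s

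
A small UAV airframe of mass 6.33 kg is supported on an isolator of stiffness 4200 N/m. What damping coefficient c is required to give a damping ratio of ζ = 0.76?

c_c = 2√(k·m) = 2√(4200 × 6.33) = 326.1 N·s/m.
c = ζ·c_c = 0.76 × 326.1 = 247.8 N·s/m.

248 N·s/m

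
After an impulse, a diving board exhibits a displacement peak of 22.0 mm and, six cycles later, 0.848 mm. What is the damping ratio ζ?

0.0860

Logarithmic decrement δ = (1/n)·ln(x₀/x_n) = (1/6)·ln(22.0/0.848) = (1/6)·ln(25.94) = 0.5427.
ζ = δ/√(4π² + δ²) = 0.5427/√(39.48 + 0.294) = 0.5427/6.307 = 0.08605.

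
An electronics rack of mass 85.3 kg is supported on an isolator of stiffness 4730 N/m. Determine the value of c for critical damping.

1270 N·s/m

c_c = 2√(k·m) = 2√(4730 × 85.3) = 2 × 635.2 = 1270 N·s/m.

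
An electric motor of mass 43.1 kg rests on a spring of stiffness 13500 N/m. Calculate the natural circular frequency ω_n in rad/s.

17.7 rad/s

ω_n = √(k/m) = √(13500/43.1) = √313.2 = 17.70 rad/s.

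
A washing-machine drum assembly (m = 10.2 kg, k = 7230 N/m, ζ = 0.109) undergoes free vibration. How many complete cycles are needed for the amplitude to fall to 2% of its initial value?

6 cycles

Logarithmic decrement δ = 2πζ/√(1 − ζ²) = 2π × 0.1090/√(1 − 0.0119) = 0.6890.
x_n/x₀ = e^(−nδ) ≤ 0.02; take ln: n ≥ ln(1/0.02)/δ = 3.912/0.6890 = 5.678.
So 6 complete cycles are required.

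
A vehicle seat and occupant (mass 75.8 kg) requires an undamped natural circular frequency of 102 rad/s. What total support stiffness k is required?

k = m·ω_n² = 75.8 × 102.0² = 75.8 × 10400 = 788600 N/m.

789000 N/m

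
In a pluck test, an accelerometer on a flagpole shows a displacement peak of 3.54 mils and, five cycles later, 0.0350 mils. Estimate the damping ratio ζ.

Logarithmic decrement δ = (1/n)·ln(x₀/x_n) = (1/5)·ln(3.54/0.0350) = (1/5)·ln(101.1) = 0.9233.
ζ = δ/√(4π² + δ²) = 0.9233/√(39.48 + 0.852) = 0.9233/6.351 = 0.1454.

0.145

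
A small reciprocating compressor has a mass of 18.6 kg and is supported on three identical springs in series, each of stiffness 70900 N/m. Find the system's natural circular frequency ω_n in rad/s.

35.6 rad/s

Series springs: 1/k_eq = 3/70900, so k_eq = 70900/3 = 23630 N/m.
ω_n = √(k_eq/m) = √(23630/18.6) = √1271 = 35.65 rad/s.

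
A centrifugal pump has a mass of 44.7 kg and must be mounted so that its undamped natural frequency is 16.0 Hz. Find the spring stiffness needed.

452000 N/m

ω_n = 2πf_n = 2π × 16.0 = 100.5 rad/s.
k = m·ω_n² = 44.7 × 100.5² = 44.7 × 10110 = 451800 N/m.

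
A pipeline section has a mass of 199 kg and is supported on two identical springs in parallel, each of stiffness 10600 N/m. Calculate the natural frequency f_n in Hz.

1.64 Hz

Parallel springs add: k_eq = 2 × 10600 = 21200 N/m.
ω_n = √(k_eq/m) = √(21200/199) = √106.5 = 10.32 rad/s.
f_n = ω_n/(2π) = 10.32/6.283 = 1.643 Hz.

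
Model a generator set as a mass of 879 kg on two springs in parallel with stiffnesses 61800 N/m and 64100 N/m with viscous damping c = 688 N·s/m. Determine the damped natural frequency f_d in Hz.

Parallel springs add: k_eq = 61800 + 64100 = 125900 N/m.
ω_n = √(k_eq/m) = √(125900/879) = 11.97 rad/s.
Critical damping c_c = 2√(k_eq·m) = 2√(125900 × 879) = 21040 N·s/m, so ζ = c/c_c = 688/21040 = 0.03270.
ω_d = ω_n√(1 − ζ²) = 11.97 × √(1 − 0.00107) = 11.96 rad/s.
f_d = ω_d/(2π) = 1.904 Hz.

1.90 Hz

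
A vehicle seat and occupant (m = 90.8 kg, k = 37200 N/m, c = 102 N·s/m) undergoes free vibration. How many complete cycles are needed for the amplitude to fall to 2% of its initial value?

23 cycles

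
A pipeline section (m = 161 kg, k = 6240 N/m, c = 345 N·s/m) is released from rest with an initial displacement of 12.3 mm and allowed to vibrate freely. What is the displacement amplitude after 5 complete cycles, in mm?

ζ = c/(2√(km)) = 345/(2√(6240 × 161)) = 345/2005 = 0.1721.
Logarithmic decrement δ = 2πζ/√(1 − ζ²) = 2π × 0.1721/√(1 − 0.0296) = 1.098.
After n cycles, x_n/x₀ = e^(−nδ), so x_5 = 12.3 × e^(−5 × 1.098) = 12.3 × 0.004134 = 0.05084 mm.

0.0508 mm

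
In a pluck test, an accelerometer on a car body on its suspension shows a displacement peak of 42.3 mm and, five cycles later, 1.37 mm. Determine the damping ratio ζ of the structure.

0.109

Logarithmic decrement δ = (1/n)·ln(x₀/x_n) = (1/5)·ln(42.3/1.37) = (1/5)·ln(30.88) = 0.6860.
ζ = δ/√(4π² + δ²) = 0.6860/√(39.48 + 0.471) = 0.6860/6.321 = 0.1085.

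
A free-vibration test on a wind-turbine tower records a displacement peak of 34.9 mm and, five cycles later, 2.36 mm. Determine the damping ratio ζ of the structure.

0.0854

Logarithmic decrement δ = (1/n)·ln(x₀/x_n) = (1/5)·ln(34.9/2.36) = (1/5)·ln(14.79) = 0.5388.
ζ = δ/√(4π² + δ²) = 0.5388/√(39.48 + 0.290) = 0.5388/6.306 = 0.08543.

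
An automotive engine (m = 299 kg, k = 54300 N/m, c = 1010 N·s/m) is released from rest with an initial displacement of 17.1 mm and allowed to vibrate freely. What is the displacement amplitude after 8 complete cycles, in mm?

ζ = c/(2√(km)) = 1010/(2√(54300 × 299)) = 1010/8059 = 0.1253.
Logarithmic decrement δ = 2πζ/√(1 − ζ²) = 2π × 0.1253/√(1 − 0.0157) = 0.7937.
After n cycles, x_n/x₀ = e^(−nδ), so x_8 = 17.1 × e^(−8 × 0.7937) = 17.1 × 0.001747 = 0.02987 mm.

0.0299 mm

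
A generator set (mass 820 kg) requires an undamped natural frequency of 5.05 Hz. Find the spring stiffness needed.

826000 N/m

ω_n = 2πf_n = 2π × 5.05 = 31.73 rad/s.
k = m·ω_n² = 820 × 31.73² = 820 × 1007 = 825600 N/m.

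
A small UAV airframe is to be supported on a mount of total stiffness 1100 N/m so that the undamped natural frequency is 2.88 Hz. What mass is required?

3.36 kg

ω_n = 2πf_n = 2π × 2.88 = 18.10 rad/s.
m = k/ω_n² = 1100/18.10² = 1100/327.4 = 3.359 kg.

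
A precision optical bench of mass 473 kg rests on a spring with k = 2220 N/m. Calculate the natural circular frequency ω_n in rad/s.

ω_n = √(k/m) = √(2220/473) = √4.693 = 2.166 rad/s.

2.17 rad/s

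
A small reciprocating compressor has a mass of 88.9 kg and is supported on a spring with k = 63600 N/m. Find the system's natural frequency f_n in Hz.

4.26 Hz

ω_n = √(k/m) = √(63600/88.9) = √715.4 = 26.75 rad/s.
f_n = ω_n/(2π) = 26.75/6.283 = 4.257 Hz.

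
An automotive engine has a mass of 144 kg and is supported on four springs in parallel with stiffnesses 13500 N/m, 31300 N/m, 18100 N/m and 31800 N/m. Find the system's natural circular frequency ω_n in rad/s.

25.6 rad/s

Parallel springs add: k_eq = 13500 + 31300 + 18100 + 31800 = 94700 N/m.
ω_n = √(k_eq/m) = √(94700/144) = √657.6 = 25.64 rad/s.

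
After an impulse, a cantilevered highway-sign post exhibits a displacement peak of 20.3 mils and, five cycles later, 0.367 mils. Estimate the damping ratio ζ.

0.127

Logarithmic decrement δ = (1/n)·ln(x₀/x_n) = (1/5)·ln(20.3/0.367) = (1/5)·ln(55.31) = 0.8026.
ζ = δ/√(4π² + δ²) = 0.8026/√(39.48 + 0.644) = 0.8026/6.334 = 0.1267.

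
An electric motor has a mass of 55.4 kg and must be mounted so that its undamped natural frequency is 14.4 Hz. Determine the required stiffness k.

ω_n = 2πf_n = 2π × 14.4 = 90.48 rad/s.
k = m·ω_n² = 55.4 × 90.48² = 55.4 × 8186 = 453500 N/m.

454000 N/m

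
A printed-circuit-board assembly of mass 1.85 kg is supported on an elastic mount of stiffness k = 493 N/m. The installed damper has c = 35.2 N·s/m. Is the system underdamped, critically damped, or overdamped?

c_c = 2√(k·m) = 60.40 N·s/m; ζ = c/c_c = 35.2/60.40 = 0.583.
Since ζ < 1 the system is underdamped.

underdamped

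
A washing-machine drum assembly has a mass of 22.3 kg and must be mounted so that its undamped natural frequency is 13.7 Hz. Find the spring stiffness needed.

ω_n = 2πf_n = 2π × 13.7 = 86.08 rad/s.
k = m·ω_n² = 22.3 × 86.08² = 22.3 × 7410 = 165200 N/m.

165000 N/m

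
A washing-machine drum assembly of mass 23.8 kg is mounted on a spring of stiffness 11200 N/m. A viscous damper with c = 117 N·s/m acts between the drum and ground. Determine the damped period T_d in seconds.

0.292 s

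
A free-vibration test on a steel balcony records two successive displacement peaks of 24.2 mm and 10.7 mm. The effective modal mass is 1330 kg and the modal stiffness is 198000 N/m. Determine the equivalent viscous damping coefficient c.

4180 N·s/m

Logarithmic decrement δ = (1/n)·ln(x₀/x_n) = (1/1)·ln(24.2/10.7) = (1/1)·ln(2.262) = 0.8161.
ζ = δ/√(4π² + δ²) = 0.8161/√(39.48 + 0.666) = 0.8161/6.336 = 0.1288.
c = ζ · 2√(km) = 0.1288 × 2√(198000 × 1330) = 0.1288 × 32460 = 4180 N·s/m.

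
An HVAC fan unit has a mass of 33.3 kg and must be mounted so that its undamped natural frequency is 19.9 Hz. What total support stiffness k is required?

521000 N/m

ω_n = 2πf_n = 2π × 19.9 = 125.0 rad/s.
k = m·ω_n² = 33.3 × 125.0² = 33.3 × 15630 = 520600 N/m.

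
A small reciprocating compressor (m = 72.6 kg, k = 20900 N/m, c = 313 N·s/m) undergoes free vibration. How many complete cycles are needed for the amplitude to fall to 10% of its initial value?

ζ = c/(2√(km)) = 313/(2√(20900 × 72.6)) = 313/2464 = 0.1270.
Logarithmic decrement δ = 2πζ/√(1 − ζ²) = 2π × 0.1270/√(1 − 0.0161) = 0.8048.
x_n/x₀ = e^(−nδ) ≤ 0.1; take ln: n ≥ ln(1/0.1)/δ = 2.303/0.8048 = 2.861.
So 3 complete cycles are required.

3 cycles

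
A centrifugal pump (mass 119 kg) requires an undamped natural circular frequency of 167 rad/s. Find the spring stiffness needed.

k = m·ω_n² = 119 × 167.0² = 119 × 27890 = 3319000 N/m.

3320000 N/m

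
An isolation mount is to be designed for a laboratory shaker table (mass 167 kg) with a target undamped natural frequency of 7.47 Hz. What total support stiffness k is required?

ω_n = 2πf_n = 2π × 7.47 = 46.94 rad/s.
k = m·ω_n² = 167 × 46.94² = 167 × 2203 = 367900 N/m.

368000 N/m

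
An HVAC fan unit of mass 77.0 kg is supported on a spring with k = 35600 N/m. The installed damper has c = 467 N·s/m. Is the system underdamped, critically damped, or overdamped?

underdamped

c_c = 2√(k·m) = 3311 N·s/m; ζ = c/c_c = 467/3311 = 0.141.
Since ζ < 1 the system is underdamped.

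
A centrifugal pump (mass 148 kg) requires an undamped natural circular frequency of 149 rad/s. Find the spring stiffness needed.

k = m·ω_n² = 148 × 149.0² = 148 × 22200 = 3286000 N/m.

3290000 N/m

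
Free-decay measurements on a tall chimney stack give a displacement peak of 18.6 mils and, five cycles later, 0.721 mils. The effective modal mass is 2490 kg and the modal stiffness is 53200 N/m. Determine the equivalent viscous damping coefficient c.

2370 N·s/m

Logarithmic decrement δ = (1/n)·ln(x₀/x_n) = (1/5)·ln(18.6/0.721) = (1/5)·ln(25.80) = 0.6501.
ζ = δ/√(4π² + δ²) = 0.6501/√(39.48 + 0.423) = 0.6501/6.317 = 0.1029.
c = ζ · 2√(km) = 0.1029 × 2√(53200 × 2490) = 0.1029 × 23020 = 2369 N·s/m.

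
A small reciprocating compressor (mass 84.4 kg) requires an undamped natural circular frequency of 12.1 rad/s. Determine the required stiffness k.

k = m·ω_n² = 84.4 × 12.10² = 84.4 × 146.4 = 12360 N/m.

12400 N/m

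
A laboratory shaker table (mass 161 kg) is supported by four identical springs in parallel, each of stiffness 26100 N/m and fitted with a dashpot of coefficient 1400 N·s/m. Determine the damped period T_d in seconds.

0.250 s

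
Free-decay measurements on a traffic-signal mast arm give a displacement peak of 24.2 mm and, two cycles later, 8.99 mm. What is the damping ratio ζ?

Logarithmic decrement δ = (1/n)·ln(x₀/x_n) = (1/2)·ln(24.2/8.99) = (1/2)·ln(2.692) = 0.4951.
ζ = δ/√(4π² + δ²) = 0.4951/√(39.48 + 0.245) = 0.4951/6.303 = 0.07856.

0.0786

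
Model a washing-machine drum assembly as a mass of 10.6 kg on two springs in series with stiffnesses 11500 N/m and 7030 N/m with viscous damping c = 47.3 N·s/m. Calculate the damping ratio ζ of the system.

0.110

Series springs: 1/k_eq = 1/11500 + 1/7030 = 0.0002292, so k_eq = 4363 N/m.
ω_n = √(k_eq/m) = √(4363/10.6) = 20.29 rad/s.
Critical damping c_c = 2√(k_eq·m) = 2√(4363 × 10.6) = 430.1 N·s/m, so ζ = c/c_c = 47.3/430.1 = 0.1100.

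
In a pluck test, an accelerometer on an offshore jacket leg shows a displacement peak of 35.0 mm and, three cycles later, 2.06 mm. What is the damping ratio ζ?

Logarithmic decrement δ = (1/n)·ln(x₀/x_n) = (1/3)·ln(35.0/2.06) = (1/3)·ln(16.99) = 0.9442.
ζ = δ/√(4π² + δ²) = 0.9442/√(39.48 + 0.892) = 0.9442/6.354 = 0.1486.

0.149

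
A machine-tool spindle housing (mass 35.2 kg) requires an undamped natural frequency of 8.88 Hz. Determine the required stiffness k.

ω_n = 2πf_n = 2π × 8.88 = 55.79 rad/s.
k = m·ω_n² = 35.2 × 55.79² = 35.2 × 3113 = 109600 N/m.

110000 N/m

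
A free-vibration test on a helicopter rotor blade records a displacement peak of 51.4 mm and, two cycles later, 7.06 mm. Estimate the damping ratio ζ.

Logarithmic decrement δ = (1/n)·ln(x₀/x_n) = (1/2)·ln(51.4/7.06) = (1/2)·ln(7.280) = 0.9926.
ζ = δ/√(4π² + δ²) = 0.9926/√(39.48 + 0.985) = 0.9926/6.361 = 0.1560.

0.156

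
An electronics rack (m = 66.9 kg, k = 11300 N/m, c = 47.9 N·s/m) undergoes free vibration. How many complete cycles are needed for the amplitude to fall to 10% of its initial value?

14 cycles

ζ = c/(2√(km)) = 47.9/(2√(11300 × 66.9)) = 47.9/1739 = 0.02755.
Logarithmic decrement δ = 2πζ/√(1 − ζ²) = 2π × 0.02755/√(1 − 0.000759) = 0.1731.
x_n/x₀ = e^(−nδ) ≤ 0.1; take ln: n ≥ ln(1/0.1)/δ = 2.303/0.1731 = 13.30.
So 14 complete cycles are required.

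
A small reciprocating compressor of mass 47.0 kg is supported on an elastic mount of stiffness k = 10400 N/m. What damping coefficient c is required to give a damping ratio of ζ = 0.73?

c_c = 2√(k·m) = 2√(10400 × 47.0) = 1398 N·s/m.
c = ζ·c_c = 0.73 × 1398 = 1021 N·s/m.

1020 N·s/m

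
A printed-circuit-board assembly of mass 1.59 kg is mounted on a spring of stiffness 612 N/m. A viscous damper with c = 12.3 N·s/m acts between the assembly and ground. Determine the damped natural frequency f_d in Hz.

ω_n = √(k/m) = √(612.0/1.59) = 19.62 rad/s.
Critical damping c_c = 2√(k·m) = 2√(612.0 × 1.59) = 62.39 N·s/m, so ζ = c/c_c = 12.3/62.39 = 0.1972.
ω_d = ω_n√(1 − ζ²) = 19.62 × √(1 − 0.0389) = 19.23 rad/s.
f_d = ω_d/(2π) = 3.061 Hz.

3.06 Hz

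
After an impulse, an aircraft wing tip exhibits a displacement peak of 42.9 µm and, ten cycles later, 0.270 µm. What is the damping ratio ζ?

0.0804

Logarithmic decrement δ = (1/n)·ln(x₀/x_n) = (1/10)·ln(42.9/0.270) = (1/10)·ln(158.9) = 0.5068.
ζ = δ/√(4π² + δ²) = 0.5068/√(39.48 + 0.257) = 0.5068/6.304 = 0.08040.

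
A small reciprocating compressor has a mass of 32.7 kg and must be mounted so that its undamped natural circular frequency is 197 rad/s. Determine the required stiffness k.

1270000 N/m

k = m·ω_n² = 32.7 × 197.0² = 32.7 × 38810 = 1269000 N/m.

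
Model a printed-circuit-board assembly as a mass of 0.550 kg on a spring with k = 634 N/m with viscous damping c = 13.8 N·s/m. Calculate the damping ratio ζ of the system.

ω_n = √(k/m) = √(634.0/0.550) = 33.95 rad/s.
Critical damping c_c = 2√(k·m) = 2√(634.0 × 0.550) = 37.35 N·s/m, so ζ = c/c_c = 13.8/37.35 = 0.3695.

0.370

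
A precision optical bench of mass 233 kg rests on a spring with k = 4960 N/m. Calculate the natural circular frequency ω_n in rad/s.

4.61 rad/s

ω_n = √(k/m) = √(4960/233) = √21.29 = 4.614 rad/s.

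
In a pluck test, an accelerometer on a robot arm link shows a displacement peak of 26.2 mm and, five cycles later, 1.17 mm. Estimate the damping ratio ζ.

0.0985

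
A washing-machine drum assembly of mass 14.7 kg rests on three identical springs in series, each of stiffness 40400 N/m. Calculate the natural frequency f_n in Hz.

4.82 Hz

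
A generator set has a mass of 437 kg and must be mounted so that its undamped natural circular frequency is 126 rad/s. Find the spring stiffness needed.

k = m·ω_n² = 437 × 126.0² = 437 × 15880 = 6938000 N/m.

6940000 N/m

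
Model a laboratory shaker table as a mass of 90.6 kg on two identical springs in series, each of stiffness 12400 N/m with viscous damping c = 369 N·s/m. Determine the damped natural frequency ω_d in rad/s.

Series springs: 1/k_eq = 2/12400, so k_eq = 12400/2 = 6200 N/m.
ω_n = √(k_eq/m) = √(6200/90.6) = 8.272 rad/s.
Critical damping c_c = 2√(k_eq·m) = 2√(6200 × 90.6) = 1499 N·s/m, so ζ = c/c_c = 369/1499 = 0.2462.
ω_d = ω_n√(1 − ζ²) = 8.272 × √(1 − 0.0606) = 8.018 rad/s.

8.02 rad/s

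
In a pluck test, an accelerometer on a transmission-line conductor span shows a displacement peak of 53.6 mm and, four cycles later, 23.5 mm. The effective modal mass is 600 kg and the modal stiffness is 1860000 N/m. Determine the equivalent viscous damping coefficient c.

Logarithmic decrement δ = (1/n)·ln(x₀/x_n) = (1/4)·ln(53.6/23.5) = (1/4)·ln(2.281) = 0.2061.
ζ = δ/√(4π² + δ²) = 0.2061/√(39.48 + 0.0425) = 0.2061/6.287 = 0.03279.
c = ζ · 2√(km) = 0.03279 × 2√(1860000 × 600) = 0.03279 × 66810 = 2191 N·s/m.

2190 N·s/m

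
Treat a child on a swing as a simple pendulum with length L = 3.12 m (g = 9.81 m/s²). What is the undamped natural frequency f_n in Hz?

For a simple pendulum ω_n = √(g/L) = √(9.81/3.12) = √3.144 = 1.773 rad/s.
f_n = ω_n/(2π) = 1.773/6.283 = 0.2822 Hz.

0.282 Hz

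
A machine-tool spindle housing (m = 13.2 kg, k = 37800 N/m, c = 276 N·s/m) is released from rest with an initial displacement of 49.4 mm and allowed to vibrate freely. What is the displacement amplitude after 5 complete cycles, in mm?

ζ = c/(2√(km)) = 276/(2√(37800 × 13.2)) = 276/1413 = 0.1954.
Logarithmic decrement δ = 2πζ/√(1 − ζ²) = 2π × 0.1954/√(1 − 0.0382) = 1.252.
After n cycles, x_n/x₀ = e^(−nδ), so x_5 = 49.4 × e^(−5 × 1.252) = 49.4 × 0.001915 = 0.09459 mm.

0.0946 mm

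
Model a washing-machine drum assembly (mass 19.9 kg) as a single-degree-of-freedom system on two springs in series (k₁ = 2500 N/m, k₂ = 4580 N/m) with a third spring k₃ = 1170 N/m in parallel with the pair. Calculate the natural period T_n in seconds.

Series pair: k_s = k₁k₂/(k₁+k₂) = (2500)(4580)/(2500 + 4580) = 1617 N/m. In parallel with k₃: k_eq = 1617 + 1170 = 2787 N/m.
ω_n = √(k_eq/m) = √(2787/19.9) = √140.1 = 11.83 rad/s.
T_n = 2π/ω_n = 6.283/11.83 = 0.5309 s.

0.531 s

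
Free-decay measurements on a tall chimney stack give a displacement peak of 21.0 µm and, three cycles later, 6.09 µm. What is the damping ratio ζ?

Logarithmic decrement δ = (1/n)·ln(x₀/x_n) = (1/3)·ln(21.0/6.09) = (1/3)·ln(3.448) = 0.4126.
ζ = δ/√(4π² + δ²) = 0.4126/√(39.48 + 0.170) = 0.4126/6.297 = 0.06553.

0.0655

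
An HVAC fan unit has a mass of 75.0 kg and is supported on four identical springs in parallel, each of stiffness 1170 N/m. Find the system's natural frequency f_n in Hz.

1.26 Hz

Parallel springs add: k_eq = 4 × 1170 = 4680 N/m.
ω_n = √(k_eq/m) = √(4680/75.0) = √62.40 = 7.899 rad/s.
f_n = ω_n/(2π) = 7.899/6.283 = 1.257 Hz.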